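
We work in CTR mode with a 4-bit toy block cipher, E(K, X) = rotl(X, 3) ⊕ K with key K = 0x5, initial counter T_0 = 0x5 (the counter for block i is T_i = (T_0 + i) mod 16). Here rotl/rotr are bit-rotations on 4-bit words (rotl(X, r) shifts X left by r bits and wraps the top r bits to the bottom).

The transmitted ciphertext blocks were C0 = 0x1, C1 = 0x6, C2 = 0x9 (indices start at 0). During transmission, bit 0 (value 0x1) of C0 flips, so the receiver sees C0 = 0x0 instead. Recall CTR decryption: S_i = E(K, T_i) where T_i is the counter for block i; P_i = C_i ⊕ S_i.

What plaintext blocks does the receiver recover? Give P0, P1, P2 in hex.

Only C0 changed, to 0x0. In CTR, a change in C_i flips the same bit in P_i only; the keystream is unaffected. Decrypting the received ciphertext:
P0: T = 0x5, S = E(K, T) = 0xF; 0x0 ⊕ 0xF = 0xF.
P1: T = 0x6, S = E(K, T) = 0x6; 0x6 ⊕ 0x6 = 0x0.
P2: T = 0x7, S = E(K, T) = 0xE; 0x9 ⊕ 0xE = 0x7.
Blocks that differ from the original plaintext: P0.

P0 = 0xF, P1 = 0x0, P2 = 0x7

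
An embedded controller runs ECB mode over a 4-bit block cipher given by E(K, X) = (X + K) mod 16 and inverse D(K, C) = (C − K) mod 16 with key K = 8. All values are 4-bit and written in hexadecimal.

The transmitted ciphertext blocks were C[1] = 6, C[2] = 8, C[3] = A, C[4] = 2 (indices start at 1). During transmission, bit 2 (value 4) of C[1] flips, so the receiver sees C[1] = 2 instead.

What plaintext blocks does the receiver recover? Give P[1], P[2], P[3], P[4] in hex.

P[1] = A, P[2] = 0, P[3] = 2, P[4] = A

ECB decryption: P_i = D(K, C_i).
Only C[1] changed, to 2. In ECB, a change in C_i affects only P_i. Decrypting the received ciphertext:
P[1]: D(K, 2) = A.
P[2]: D(K, 8) = 0.
P[3]: D(K, A) = 2.
P[4]: D(K, 2) = A.
Blocks that differ from the original plaintext: P[1].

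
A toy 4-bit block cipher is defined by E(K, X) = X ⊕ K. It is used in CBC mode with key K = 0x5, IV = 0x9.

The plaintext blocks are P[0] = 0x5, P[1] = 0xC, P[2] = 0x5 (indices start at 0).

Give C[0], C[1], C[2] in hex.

CBC encryption: C_i = E(K, P_i ⊕ C_{i−1}), with C_{−1} = IV.
C[0]: P[0] ⊕ 0x9 = 0xC; E(K, 0xC) = 0x9.
C[1]: P[1] ⊕ 0x9 = 0x5; E(K, 0x5) = 0x0.
C[2]: P[2] ⊕ 0x0 = 0x5; E(K, 0x5) = 0x0.

C[0] = 0x9, C[1] = 0x0, C[2] = 0x0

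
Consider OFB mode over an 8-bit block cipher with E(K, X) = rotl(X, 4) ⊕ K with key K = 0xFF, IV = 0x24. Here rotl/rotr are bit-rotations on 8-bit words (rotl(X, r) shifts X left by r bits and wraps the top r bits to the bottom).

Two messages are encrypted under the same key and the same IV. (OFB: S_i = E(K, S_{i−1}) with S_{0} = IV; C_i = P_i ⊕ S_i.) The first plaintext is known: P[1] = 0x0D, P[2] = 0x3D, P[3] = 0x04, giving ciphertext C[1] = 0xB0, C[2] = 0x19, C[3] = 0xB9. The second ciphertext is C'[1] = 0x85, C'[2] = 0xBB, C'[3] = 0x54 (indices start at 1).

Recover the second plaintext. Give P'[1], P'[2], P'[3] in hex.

In OFB with a reused IV, both messages share the same keystream S_i, so C_i ⊕ C'_i = P_i ⊕ P'_i and thus P'_i = P_i ⊕ C_i ⊕ C'_i.
P'[1]: 0x0D ⊕ 0xB0 ⊕ 0x85 = 0x38.
P'[2]: 0x3D ⊕ 0x19 ⊕ 0xBB = 0x9F.
P'[3]: 0x04 ⊕ 0xB9 ⊕ 0x54 = 0xE9.

P'[1] = 0x38, P'[2] = 0x9F, P'[3] = 0xE9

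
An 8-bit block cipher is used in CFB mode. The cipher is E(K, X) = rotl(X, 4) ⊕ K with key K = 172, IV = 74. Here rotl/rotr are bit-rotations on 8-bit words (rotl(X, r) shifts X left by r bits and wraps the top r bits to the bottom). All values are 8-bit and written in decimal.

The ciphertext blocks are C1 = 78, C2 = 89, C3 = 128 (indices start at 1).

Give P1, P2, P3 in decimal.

CFB decryption: P_i = C_i ⊕ E(K, C_{i−1}), with C_{0} = IV.
P1: E(K, 74) = 8; 78 ⊕ 8 = 70.
P2: E(K, 78) = 72; 89 ⊕ 72 = 17.
P3: E(K, 89) = 57; 128 ⊕ 57 = 185.

P1 = 70, P2 = 17, P3 = 185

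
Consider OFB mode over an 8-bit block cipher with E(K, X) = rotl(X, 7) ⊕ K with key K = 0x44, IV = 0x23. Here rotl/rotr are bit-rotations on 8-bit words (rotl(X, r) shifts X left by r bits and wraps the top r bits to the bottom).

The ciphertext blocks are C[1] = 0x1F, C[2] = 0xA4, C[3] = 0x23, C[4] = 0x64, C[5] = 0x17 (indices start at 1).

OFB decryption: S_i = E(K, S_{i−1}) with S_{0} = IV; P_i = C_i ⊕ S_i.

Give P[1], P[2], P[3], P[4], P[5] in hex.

P[1]: S = E(K, 0x23) = 0xD5; 0x1F ⊕ 0xD5 = 0xCA.
P[2]: S = E(K, 0xD5) = 0xAE; 0xA4 ⊕ 0xAE = 0x0A.
P[3]: S = E(K, 0xAE) = 0x13; 0x23 ⊕ 0x13 = 0x30.
P[4]: S = E(K, 0x13) = 0xCD; 0x64 ⊕ 0xCD = 0xA9.
P[5]: S = E(K, 0xCD) = 0xA2; 0x17 ⊕ 0xA2 = 0xB5.

P[1] = 0xCA, P[2] = 0x0A, P[3] = 0x30, P[4] = 0xA9, P[5] = 0xB5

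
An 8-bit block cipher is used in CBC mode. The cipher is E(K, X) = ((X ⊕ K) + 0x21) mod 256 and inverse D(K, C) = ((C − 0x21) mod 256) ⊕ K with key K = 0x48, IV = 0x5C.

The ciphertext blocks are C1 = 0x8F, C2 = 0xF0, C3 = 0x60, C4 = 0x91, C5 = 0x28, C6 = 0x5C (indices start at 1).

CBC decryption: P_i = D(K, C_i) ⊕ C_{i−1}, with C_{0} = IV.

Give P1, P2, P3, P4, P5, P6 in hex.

P1 = 0x7A, P2 = 0x08, P3 = 0x87, P4 = 0x58, P5 = 0xDE, P6 = 0x5B

P1: D(K, 0x8F) = 0x26; 0x26 ⊕ 0x5C = 0x7A.
P2: D(K, 0xF0) = 0x87; 0x87 ⊕ 0x8F = 0x08.
P3: D(K, 0x60) = 0x77; 0x77 ⊕ 0xF0 = 0x87.
P4: D(K, 0x91) = 0x38; 0x38 ⊕ 0x60 = 0x58.
P5: D(K, 0x28) = 0x4F; 0x4F ⊕ 0x91 = 0xDE.
P6: D(K, 0x5C) = 0x73; 0x73 ⊕ 0x28 = 0x5B.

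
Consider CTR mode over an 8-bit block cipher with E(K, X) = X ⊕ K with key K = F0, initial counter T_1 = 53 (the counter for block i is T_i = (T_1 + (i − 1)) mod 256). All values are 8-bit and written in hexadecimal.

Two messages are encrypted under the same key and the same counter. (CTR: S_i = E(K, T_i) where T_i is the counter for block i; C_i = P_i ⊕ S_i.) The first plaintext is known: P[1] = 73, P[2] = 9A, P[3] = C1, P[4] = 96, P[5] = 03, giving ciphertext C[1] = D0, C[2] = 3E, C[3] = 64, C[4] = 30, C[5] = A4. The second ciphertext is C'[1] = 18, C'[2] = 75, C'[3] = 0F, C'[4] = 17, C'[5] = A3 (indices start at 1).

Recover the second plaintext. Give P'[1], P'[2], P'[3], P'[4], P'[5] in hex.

P'[1] = BB, P'[2] = D1, P'[3] = AA, P'[4] = B1, P'[5] = 04

In CTR with a reused counter, both messages share the same keystream S_i, so C_i ⊕ C'_i = P_i ⊕ P'_i and thus P'_i = P_i ⊕ C_i ⊕ C'_i.
P'[1]: 73 ⊕ D0 ⊕ 18 = BB.
P'[2]: 9A ⊕ 3E ⊕ 75 = D1.
P'[3]: C1 ⊕ 64 ⊕ 0F = AA.
P'[4]: 96 ⊕ 30 ⊕ 17 = B1.
P'[5]: 03 ⊕ A4 ⊕ A3 = 04.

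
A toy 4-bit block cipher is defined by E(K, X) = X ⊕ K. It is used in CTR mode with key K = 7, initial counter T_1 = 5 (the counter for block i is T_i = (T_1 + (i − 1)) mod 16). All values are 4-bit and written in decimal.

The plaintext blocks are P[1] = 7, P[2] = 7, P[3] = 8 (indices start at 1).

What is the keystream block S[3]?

CTR encryption: S_i = E(K, T_i) where T_i is the counter for block i; C_i = P_i ⊕ S_i.
C[1]: T = 5, S = E(K, T) = 2; 7 ⊕ 2 = 5.
C[2]: T = 6, S = E(K, T) = 1; 7 ⊕ 1 = 6.
C[3]: T = 7, S = E(K, T) = 0; 8 ⊕ 0 = 8.
So S[3] = 0.

0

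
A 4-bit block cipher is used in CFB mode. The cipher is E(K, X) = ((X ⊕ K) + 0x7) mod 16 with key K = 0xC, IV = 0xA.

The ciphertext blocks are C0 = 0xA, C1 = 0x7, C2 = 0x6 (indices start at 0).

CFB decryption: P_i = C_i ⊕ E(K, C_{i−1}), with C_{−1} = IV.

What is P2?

P2 = 0x4

P2: E(K, 0x7) = 0x2; 0x6 ⊕ 0x2 = 0x4.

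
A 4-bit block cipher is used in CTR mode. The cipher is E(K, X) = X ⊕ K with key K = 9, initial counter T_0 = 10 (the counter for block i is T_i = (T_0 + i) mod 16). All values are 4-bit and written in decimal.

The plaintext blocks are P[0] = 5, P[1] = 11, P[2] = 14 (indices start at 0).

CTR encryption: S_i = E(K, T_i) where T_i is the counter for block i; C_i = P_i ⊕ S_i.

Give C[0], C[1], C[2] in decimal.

C[0] = 6, C[1] = 9, C[2] = 11

C[0]: T = 10, S = E(K, T) = 3; 5 ⊕ 3 = 6.
C[1]: T = 11, S = E(K, T) = 2; 11 ⊕ 2 = 9.
C[2]: T = 12, S = E(K, T) = 5; 14 ⊕ 5 = 11.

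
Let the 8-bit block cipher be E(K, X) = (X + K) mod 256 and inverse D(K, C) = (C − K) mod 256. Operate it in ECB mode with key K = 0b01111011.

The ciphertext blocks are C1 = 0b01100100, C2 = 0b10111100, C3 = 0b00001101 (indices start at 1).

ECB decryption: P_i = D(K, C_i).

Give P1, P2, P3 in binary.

P1: D(K, 0b01100100) = 0b11101001.
P2: D(K, 0b10111100) = 0b01000001.
P3: D(K, 0b00001101) = 0b10010010.

P1 = 0b11101001, P2 = 0b01000001, P3 = 0b10010010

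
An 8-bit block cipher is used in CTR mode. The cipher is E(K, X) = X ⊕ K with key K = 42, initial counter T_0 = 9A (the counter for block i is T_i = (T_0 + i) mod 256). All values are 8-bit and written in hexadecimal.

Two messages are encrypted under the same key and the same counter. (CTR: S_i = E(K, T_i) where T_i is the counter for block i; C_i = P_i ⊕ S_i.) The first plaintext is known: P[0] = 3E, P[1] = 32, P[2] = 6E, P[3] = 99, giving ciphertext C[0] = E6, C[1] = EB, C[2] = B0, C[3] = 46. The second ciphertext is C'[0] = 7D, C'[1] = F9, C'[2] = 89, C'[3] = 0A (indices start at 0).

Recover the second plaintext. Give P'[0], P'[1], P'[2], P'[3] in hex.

P'[0] = A5, P'[1] = 20, P'[2] = 57, P'[3] = D5

In CTR with a reused counter, both messages share the same keystream S_i, so C_i ⊕ C'_i = P_i ⊕ P'_i and thus P'_i = P_i ⊕ C_i ⊕ C'_i.
P'[0]: 3E ⊕ E6 ⊕ 7D = A5.
P'[1]: 32 ⊕ EB ⊕ F9 = 20.
P'[2]: 6E ⊕ B0 ⊕ 89 = 57.
P'[3]: 99 ⊕ 46 ⊕ 0A = D5.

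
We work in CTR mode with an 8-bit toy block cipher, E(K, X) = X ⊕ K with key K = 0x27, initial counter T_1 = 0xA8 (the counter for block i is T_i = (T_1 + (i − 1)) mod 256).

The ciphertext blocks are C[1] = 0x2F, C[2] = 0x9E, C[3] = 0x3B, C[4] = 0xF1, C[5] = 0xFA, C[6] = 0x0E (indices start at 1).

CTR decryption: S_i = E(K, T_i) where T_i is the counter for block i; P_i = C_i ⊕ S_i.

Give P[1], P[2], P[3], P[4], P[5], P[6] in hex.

P[1] = 0xA0, P[2] = 0x10, P[3] = 0xB6, P[4] = 0x7D, P[5] = 0x71, P[6] = 0x84

P[1]: T = 0xA8, S = E(K, T) = 0x8F; 0x2F ⊕ 0x8F = 0xA0.
P[2]: T = 0xA9, S = E(K, T) = 0x8E; 0x9E ⊕ 0x8E = 0x10.
P[3]: T = 0xAA, S = E(K, T) = 0x8D; 0x3B ⊕ 0x8D = 0xB6.
P[4]: T = 0xAB, S = E(K, T) = 0x8C; 0xF1 ⊕ 0x8C = 0x7D.
P[5]: T = 0xAC, S = E(K, T) = 0x8B; 0xFA ⊕ 0x8B = 0x71.
P[6]: T = 0xAD, S = E(K, T) = 0x8A; 0x0E ⊕ 0x8A = 0x84.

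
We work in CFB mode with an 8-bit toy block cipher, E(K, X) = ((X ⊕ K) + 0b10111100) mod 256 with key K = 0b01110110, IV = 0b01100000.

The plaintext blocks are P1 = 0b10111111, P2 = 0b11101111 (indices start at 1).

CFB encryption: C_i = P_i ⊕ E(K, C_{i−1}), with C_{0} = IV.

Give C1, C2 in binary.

C1: E(K, 0b01100000) = 0b11010010; 0b10111111 ⊕ 0b11010010 = 0b01101101.
C2: E(K, 0b01101101) = 0b11010111; 0b11101111 ⊕ 0b11010111 = 0b00111000.

C1 = 0b01101101, C2 = 0b00111000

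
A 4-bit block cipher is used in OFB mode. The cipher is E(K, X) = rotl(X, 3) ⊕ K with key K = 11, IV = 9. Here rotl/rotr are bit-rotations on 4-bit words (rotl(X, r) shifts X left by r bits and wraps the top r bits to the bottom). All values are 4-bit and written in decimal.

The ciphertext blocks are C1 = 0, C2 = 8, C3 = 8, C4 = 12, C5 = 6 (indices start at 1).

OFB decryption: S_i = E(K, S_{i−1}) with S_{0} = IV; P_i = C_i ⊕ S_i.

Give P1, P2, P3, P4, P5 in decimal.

P1 = 7, P2 = 8, P3 = 3, P4 = 10, P5 = 14

P1: S = E(K, 9) = 7; 0 ⊕ 7 = 7.
P2: S = E(K, 7) = 0; 8 ⊕ 0 = 8.
P3: S = E(K, 0) = 11; 8 ⊕ 11 = 3.
P4: S = E(K, 11) = 6; 12 ⊕ 6 = 10.
P5: S = E(K, 6) = 8; 6 ⊕ 8 = 14.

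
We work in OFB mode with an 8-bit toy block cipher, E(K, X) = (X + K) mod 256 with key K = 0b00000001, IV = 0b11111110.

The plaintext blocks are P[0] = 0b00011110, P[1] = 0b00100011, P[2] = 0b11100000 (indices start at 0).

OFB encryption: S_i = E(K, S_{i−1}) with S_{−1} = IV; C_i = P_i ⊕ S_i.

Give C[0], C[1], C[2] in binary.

C[0] = 0b11100001, C[1] = 0b00100011, C[2] = 0b11100001

C[0]: S = E(K, 0b11111110) = 0b11111111; 0b00011110 ⊕ 0b11111111 = 0b11100001.
C[1]: S = E(K, 0b11111111) = 0b00000000; 0b00100011 ⊕ 0b00000000 = 0b00100011.
C[2]: S = E(K, 0b00000000) = 0b00000001; 0b11100000 ⊕ 0b00000001 = 0b11100001.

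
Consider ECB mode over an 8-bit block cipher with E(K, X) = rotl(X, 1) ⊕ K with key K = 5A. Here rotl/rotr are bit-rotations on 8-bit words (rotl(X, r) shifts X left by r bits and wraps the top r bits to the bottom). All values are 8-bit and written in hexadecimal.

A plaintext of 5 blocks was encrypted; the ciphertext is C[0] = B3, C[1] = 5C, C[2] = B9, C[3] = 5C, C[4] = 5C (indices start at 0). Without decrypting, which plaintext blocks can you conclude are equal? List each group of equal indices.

P[1] = P[3] = P[4]

ECB encrypts each block independently with the same key, so equal ciphertext blocks imply equal plaintext blocks.
C[1] = C[3] = C[4] = 5C, so P[1] = P[3] = P[4].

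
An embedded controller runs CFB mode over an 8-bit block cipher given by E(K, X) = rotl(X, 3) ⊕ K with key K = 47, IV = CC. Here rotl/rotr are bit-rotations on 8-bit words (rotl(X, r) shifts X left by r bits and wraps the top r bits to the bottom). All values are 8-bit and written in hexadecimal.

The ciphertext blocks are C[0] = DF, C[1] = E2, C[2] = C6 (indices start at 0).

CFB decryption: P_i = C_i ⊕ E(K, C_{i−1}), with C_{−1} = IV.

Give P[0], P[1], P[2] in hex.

P[0] = FE, P[1] = 5B, P[2] = 96

P[0]: E(K, CC) = 21; DF ⊕ 21 = FE.
P[1]: E(K, DF) = B9; E2 ⊕ B9 = 5B.
P[2]: E(K, E2) = 50; C6 ⊕ 50 = 96.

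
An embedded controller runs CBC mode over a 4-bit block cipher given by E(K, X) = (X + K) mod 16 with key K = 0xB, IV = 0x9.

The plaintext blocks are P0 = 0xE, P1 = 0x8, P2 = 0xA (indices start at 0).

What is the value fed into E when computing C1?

CBC encryption: C_i = E(K, P_i ⊕ C_{i−1}), with C_{−1} = IV.
C0: P0 ⊕ 0x9 = 0x7; E(K, 0x7) = 0x2.
C1: P1 ⊕ 0x2 = 0xA; E(K, 0xA) = 0x5.
So the input to E for block 1 is 0xA.

0xA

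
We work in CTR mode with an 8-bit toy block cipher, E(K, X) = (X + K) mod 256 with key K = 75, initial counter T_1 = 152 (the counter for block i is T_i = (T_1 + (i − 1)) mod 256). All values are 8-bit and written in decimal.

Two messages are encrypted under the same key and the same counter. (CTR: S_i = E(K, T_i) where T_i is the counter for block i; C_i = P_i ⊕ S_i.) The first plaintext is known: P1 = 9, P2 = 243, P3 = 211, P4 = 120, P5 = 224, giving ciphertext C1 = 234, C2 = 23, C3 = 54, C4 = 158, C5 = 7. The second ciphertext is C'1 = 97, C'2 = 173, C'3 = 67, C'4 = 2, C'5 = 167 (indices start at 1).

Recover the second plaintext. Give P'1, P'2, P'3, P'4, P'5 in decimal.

In CTR with a reused counter, both messages share the same keystream S_i, so C_i ⊕ C'_i = P_i ⊕ P'_i and thus P'_i = P_i ⊕ C_i ⊕ C'_i.
P'1: 9 ⊕ 234 ⊕ 97 = 130.
P'2: 243 ⊕ 23 ⊕ 173 = 73.
P'3: 211 ⊕ 54 ⊕ 67 = 166.
P'4: 120 ⊕ 158 ⊕ 2 = 228.
P'5: 224 ⊕ 7 ⊕ 167 = 64.

P'1 = 130, P'2 = 73, P'3 = 166, P'4 = 228, P'5 = 64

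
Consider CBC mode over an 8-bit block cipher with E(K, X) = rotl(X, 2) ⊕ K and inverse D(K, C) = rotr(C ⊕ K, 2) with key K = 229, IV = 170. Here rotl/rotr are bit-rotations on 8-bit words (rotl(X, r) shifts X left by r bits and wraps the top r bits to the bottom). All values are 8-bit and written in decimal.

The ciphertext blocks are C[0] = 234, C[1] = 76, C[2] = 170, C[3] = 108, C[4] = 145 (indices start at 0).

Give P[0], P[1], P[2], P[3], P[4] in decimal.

CBC decryption: P_i = D(K, C_i) ⊕ C_{i−1}, with C_{−1} = IV.
P[0]: D(K, 234) = 195; 195 ⊕ 170 = 105.
P[1]: D(K, 76) = 106; 106 ⊕ 234 = 128.
P[2]: D(K, 170) = 211; 211 ⊕ 76 = 159.
P[3]: D(K, 108) = 98; 98 ⊕ 170 = 200.
P[4]: D(K, 145) = 29; 29 ⊕ 108 = 113.

P[0] = 105, P[1] = 128, P[2] = 159, P[3] = 200, P[4] = 113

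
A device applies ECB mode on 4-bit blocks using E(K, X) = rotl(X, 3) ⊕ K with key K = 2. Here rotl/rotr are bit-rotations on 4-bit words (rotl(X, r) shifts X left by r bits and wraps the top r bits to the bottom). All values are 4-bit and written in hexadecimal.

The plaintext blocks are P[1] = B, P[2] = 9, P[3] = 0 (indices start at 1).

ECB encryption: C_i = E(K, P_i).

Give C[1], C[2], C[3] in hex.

C[1]: E(K, B) = F.
C[2]: E(K, 9) = E.
C[3]: E(K, 0) = 2.

C[1] = F, C[2] = E, C[3] = 2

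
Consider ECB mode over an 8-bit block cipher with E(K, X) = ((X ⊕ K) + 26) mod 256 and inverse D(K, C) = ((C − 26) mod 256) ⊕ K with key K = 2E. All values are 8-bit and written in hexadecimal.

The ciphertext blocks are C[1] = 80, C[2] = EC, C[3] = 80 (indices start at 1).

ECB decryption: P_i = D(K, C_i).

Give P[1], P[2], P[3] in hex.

P[1]: D(K, 80) = 74.
P[2]: D(K, EC) = E8.
P[3]: D(K, 80) = 74.

P[1] = 74, P[2] = E8, P[3] = 74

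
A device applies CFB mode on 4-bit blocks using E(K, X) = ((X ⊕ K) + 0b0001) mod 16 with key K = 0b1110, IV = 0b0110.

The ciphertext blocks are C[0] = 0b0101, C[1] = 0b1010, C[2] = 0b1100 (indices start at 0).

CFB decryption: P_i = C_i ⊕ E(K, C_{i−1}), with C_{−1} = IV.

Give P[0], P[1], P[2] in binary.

P[0] = 0b1100, P[1] = 0b0110, P[2] = 0b1001

P[0]: E(K, 0b0110) = 0b1001; 0b0101 ⊕ 0b1001 = 0b1100.
P[1]: E(K, 0b0101) = 0b1100; 0b1010 ⊕ 0b1100 = 0b0110.
P[2]: E(K, 0b1010) = 0b0101; 0b1100 ⊕ 0b0101 = 0b1001.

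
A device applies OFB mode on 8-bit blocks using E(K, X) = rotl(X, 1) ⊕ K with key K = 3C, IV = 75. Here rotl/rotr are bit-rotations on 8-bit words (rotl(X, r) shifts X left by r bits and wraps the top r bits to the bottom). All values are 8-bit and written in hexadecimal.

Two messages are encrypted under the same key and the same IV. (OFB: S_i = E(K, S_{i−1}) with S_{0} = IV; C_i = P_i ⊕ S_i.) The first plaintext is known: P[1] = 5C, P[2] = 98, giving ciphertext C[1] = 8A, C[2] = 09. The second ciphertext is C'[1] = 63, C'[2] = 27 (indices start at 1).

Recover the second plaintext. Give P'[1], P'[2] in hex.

In OFB with a reused IV, both messages share the same keystream S_i, so C_i ⊕ C'_i = P_i ⊕ P'_i and thus P'_i = P_i ⊕ C_i ⊕ C'_i.
P'[1]: 5C ⊕ 8A ⊕ 63 = B5.
P'[2]: 98 ⊕ 09 ⊕ 27 = B6.

P'[1] = B5, P'[2] = B6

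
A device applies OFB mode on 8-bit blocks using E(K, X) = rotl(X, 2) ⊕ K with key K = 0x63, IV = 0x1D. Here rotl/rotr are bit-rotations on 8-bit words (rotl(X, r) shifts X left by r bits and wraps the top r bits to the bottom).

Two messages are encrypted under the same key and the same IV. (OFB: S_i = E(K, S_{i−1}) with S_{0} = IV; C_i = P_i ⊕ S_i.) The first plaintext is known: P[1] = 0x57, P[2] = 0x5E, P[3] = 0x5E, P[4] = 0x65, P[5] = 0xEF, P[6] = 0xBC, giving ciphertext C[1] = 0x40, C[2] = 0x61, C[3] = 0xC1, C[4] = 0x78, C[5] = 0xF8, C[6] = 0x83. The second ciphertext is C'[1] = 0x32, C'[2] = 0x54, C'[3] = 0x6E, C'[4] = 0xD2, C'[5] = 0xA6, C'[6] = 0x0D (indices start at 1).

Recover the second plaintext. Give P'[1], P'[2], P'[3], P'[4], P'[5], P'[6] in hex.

P'[1] = 0x25, P'[2] = 0x6B, P'[3] = 0xF1, P'[4] = 0xCF, P'[5] = 0xB1, P'[6] = 0x32

In OFB with a reused IV, both messages share the same keystream S_i, so C_i ⊕ C'_i = P_i ⊕ P'_i and thus P'_i = P_i ⊕ C_i ⊕ C'_i.
P'[1]: 0x57 ⊕ 0x40 ⊕ 0x32 = 0x25.
P'[2]: 0x5E ⊕ 0x61 ⊕ 0x54 = 0x6B.
P'[3]: 0x5E ⊕ 0xC1 ⊕ 0x6E = 0xF1.
P'[4]: 0x65 ⊕ 0x78 ⊕ 0xD2 = 0xCF.
P'[5]: 0xEF ⊕ 0xF8 ⊕ 0xA6 = 0xB1.
P'[6]: 0xBC ⊕ 0x83 ⊕ 0x0D = 0x32.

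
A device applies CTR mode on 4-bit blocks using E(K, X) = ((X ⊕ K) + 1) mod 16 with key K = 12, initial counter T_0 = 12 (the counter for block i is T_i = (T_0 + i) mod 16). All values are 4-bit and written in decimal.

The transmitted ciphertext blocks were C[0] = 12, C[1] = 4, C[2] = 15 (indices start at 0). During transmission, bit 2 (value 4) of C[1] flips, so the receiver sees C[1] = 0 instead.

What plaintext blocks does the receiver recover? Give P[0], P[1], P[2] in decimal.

P[0] = 13, P[1] = 2, P[2] = 12

CTR decryption: S_i = E(K, T_i) where T_i is the counter for block i; P_i = C_i ⊕ S_i.
Only C[1] changed, to 0. In CTR, a change in C_i flips the same bit in P_i only; the keystream is unaffected. Decrypting the received ciphertext:
P[0]: T = 12, S = E(K, T) = 1; 12 ⊕ 1 = 13.
P[1]: T = 13, S = E(K, T) = 2; 0 ⊕ 2 = 2.
P[2]: T = 14, S = E(K, T) = 3; 15 ⊕ 3 = 12.
Blocks that differ from the original plaintext: P[1].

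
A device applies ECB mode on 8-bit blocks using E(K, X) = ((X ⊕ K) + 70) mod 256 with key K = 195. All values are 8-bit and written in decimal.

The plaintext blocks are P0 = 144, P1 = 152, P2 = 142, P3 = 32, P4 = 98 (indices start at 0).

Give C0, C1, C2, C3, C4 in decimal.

C0 = 153, C1 = 161, C2 = 147, C3 = 41, C4 = 231

ECB encryption: C_i = E(K, P_i).
C0: E(K, 144) = 153.
C1: E(K, 152) = 161.
C2: E(K, 142) = 147.
C3: E(K, 32) = 41.
C4: E(K, 98) = 231.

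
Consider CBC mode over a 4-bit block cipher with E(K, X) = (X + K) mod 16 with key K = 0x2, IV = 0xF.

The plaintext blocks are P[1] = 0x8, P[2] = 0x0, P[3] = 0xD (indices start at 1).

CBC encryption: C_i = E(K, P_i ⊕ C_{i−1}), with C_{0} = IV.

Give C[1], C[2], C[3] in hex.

C[1]: P[1] ⊕ 0xF = 0x7; E(K, 0x7) = 0x9.
C[2]: P[2] ⊕ 0x9 = 0x9; E(K, 0x9) = 0xB.
C[3]: P[3] ⊕ 0xB = 0x6; E(K, 0x6) = 0x8.

C[1] = 0x9, C[2] = 0xB, C[3] = 0x8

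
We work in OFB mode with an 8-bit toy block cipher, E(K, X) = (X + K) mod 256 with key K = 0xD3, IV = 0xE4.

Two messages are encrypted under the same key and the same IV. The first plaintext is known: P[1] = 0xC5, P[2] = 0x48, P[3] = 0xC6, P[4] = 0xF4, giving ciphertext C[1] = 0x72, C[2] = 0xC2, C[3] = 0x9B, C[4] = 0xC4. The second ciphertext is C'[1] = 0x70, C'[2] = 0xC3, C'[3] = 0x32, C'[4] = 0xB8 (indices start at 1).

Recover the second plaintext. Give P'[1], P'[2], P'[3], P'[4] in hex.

P'[1] = 0xC7, P'[2] = 0x49, P'[3] = 0x6F, P'[4] = 0x88

In OFB with a reused IV, both messages share the same keystream S_i, so C_i ⊕ C'_i = P_i ⊕ P'_i and thus P'_i = P_i ⊕ C_i ⊕ C'_i.
P'[1]: 0xC5 ⊕ 0x72 ⊕ 0x70 = 0xC7.
P'[2]: 0x48 ⊕ 0xC2 ⊕ 0xC3 = 0x49.
P'[3]: 0xC6 ⊕ 0x9B ⊕ 0x32 = 0x6F.
P'[4]: 0xF4 ⊕ 0xC4 ⊕ 0xB8 = 0x88.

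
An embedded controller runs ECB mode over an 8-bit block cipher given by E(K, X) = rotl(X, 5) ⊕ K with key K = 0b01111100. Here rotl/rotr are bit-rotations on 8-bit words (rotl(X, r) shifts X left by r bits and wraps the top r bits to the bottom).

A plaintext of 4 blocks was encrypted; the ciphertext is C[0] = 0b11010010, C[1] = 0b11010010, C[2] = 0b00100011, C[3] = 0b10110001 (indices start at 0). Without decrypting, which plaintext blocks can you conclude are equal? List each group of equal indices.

ECB encrypts each block independently with the same key, so equal ciphertext blocks imply equal plaintext blocks.
C[0] = C[1] = 0b11010010, so P[0] = P[1].

P[0] = P[1]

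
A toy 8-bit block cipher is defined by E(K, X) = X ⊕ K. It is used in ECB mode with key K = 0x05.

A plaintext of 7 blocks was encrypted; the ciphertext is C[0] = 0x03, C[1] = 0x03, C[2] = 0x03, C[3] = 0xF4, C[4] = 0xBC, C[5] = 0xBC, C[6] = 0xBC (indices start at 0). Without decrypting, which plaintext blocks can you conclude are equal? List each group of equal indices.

P[0] = P[1] = P[2]; P[4] = P[5] = P[6]

ECB encrypts each block independently with the same key, so equal ciphertext blocks imply equal plaintext blocks.
C[0] = C[1] = C[2] = 0x03, so P[0] = P[1] = P[2].
C[4] = C[5] = C[6] = 0xBC, so P[4] = P[5] = P[6].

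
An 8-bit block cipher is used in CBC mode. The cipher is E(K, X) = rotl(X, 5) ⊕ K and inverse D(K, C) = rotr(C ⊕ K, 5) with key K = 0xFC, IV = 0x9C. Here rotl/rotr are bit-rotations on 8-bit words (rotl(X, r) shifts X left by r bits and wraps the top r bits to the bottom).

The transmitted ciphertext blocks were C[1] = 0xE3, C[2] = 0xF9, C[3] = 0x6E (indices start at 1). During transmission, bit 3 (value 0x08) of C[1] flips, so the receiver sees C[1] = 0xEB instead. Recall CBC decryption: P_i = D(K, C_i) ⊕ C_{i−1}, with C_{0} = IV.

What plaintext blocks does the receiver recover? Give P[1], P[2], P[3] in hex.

P[1] = 0x24, P[2] = 0xC3, P[3] = 0x6D

Only C[1] changed, to 0xEB. In CBC, a change in C_i garbles P_i and flips the same bit in P_{i+1}. Decrypting the received ciphertext:
P[1]: D(K, 0xEB) = 0xB8; 0xB8 ⊕ 0x9C = 0x24.
P[2]: D(K, 0xF9) = 0x28; 0x28 ⊕ 0xEB = 0xC3.
P[3]: D(K, 0x6E) = 0x94; 0x94 ⊕ 0xF9 = 0x6D.
Blocks that differ from the original plaintext: P[1], P[2].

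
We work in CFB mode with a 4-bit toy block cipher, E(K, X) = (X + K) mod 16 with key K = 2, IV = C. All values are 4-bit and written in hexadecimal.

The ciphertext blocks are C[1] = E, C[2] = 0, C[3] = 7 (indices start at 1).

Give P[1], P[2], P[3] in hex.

CFB decryption: P_i = C_i ⊕ E(K, C_{i−1}), with C_{0} = IV.
P[1]: E(K, C) = E; E ⊕ E = 0.
P[2]: E(K, E) = 0; 0 ⊕ 0 = 0.
P[3]: E(K, 0) = 2; 7 ⊕ 2 = 5.

P[1] = 0, P[2] = 0, P[3] = 5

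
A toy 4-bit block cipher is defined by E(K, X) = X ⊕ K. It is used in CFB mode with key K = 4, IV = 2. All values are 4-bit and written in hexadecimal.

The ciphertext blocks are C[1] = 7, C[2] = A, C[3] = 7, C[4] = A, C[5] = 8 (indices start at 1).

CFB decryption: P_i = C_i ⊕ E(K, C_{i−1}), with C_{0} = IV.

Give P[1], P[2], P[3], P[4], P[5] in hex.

P[1] = 1, P[2] = 9, P[3] = 9, P[4] = 9, P[5] = 6

P[1]: E(K, 2) = 6; 7 ⊕ 6 = 1.
P[2]: E(K, 7) = 3; A ⊕ 3 = 9.
P[3]: E(K, A) = E; 7 ⊕ E = 9.
P[4]: E(K, 7) = 3; A ⊕ 3 = 9.
P[5]: E(K, A) = E; 8 ⊕ E = 6.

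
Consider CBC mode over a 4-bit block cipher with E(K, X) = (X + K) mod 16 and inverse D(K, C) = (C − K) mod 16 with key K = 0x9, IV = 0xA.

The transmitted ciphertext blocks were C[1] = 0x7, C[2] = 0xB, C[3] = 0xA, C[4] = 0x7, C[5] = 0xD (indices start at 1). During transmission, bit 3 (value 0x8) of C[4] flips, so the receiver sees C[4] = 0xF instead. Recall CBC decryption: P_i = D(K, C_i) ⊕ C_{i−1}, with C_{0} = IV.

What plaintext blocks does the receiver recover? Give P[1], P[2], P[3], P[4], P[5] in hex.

Only C[4] changed, to 0xF. In CBC, a change in C_i garbles P_i and flips the same bit in P_{i+1}. Decrypting the received ciphertext:
P[1]: D(K, 0x7) = 0xE; 0xE ⊕ 0xA = 0x4.
P[2]: D(K, 0xB) = 0x2; 0x2 ⊕ 0x7 = 0x5.
P[3]: D(K, 0xA) = 0x1; 0x1 ⊕ 0xB = 0xA.
P[4]: D(K, 0xF) = 0x6; 0x6 ⊕ 0xA = 0xC.
P[5]: D(K, 0xD) = 0x4; 0x4 ⊕ 0xF = 0xB.
Blocks that differ from the original plaintext: P[4], P[5].

P[1] = 0x4, P[2] = 0x5, P[3] = 0xA, P[4] = 0xC, P[5] = 0xB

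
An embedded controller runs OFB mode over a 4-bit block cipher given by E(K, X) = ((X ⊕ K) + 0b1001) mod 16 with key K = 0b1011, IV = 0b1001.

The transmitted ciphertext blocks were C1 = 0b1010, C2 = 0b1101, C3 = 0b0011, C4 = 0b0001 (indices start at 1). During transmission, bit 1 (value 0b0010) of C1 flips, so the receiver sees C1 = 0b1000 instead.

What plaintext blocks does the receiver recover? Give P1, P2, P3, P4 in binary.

P1 = 0b0011, P2 = 0b0100, P3 = 0b1000, P4 = 0b1000

OFB decryption: S_i = E(K, S_{i−1}) with S_{0} = IV; P_i = C_i ⊕ S_i.
Only C1 changed, to 0b1000. In OFB, a change in C_i flips the same bit in P_i only; the keystream is unaffected. Decrypting the received ciphertext:
P1: S = E(K, 0b1001) = 0b1011; 0b1000 ⊕ 0b1011 = 0b0011.
P2: S = E(K, 0b1011) = 0b1001; 0b1101 ⊕ 0b1001 = 0b0100.
P3: S = E(K, 0b1001) = 0b1011; 0b0011 ⊕ 0b1011 = 0b1000.
P4: S = E(K, 0b1011) = 0b1001; 0b0001 ⊕ 0b1001 = 0b1000.
Blocks that differ from the original plaintext: P1.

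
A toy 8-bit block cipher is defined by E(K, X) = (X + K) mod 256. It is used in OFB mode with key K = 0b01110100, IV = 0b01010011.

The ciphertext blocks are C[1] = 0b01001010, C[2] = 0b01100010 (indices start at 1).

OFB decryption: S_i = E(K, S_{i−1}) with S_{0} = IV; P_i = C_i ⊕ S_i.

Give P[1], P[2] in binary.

P[1] = 0b10001101, P[2] = 0b01011001

P[1]: S = E(K, 0b01010011) = 0b11000111; 0b01001010 ⊕ 0b11000111 = 0b10001101.
P[2]: S = E(K, 0b11000111) = 0b00111011; 0b01100010 ⊕ 0b00111011 = 0b01011001.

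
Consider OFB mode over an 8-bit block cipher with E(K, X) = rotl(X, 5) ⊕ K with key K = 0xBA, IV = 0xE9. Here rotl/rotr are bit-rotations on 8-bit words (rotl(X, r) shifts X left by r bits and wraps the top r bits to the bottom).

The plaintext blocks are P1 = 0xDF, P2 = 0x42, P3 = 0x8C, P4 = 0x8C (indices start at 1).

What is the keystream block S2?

OFB encryption: S_i = E(K, S_{i−1}) with S_{0} = IV; C_i = P_i ⊕ S_i.
C1: S = E(K, 0xE9) = 0x87; 0xDF ⊕ 0x87 = 0x58.
C2: S = E(K, 0x87) = 0x4A; 0x42 ⊕ 0x4A = 0x08.
So S2 = 0x4A.

0x4A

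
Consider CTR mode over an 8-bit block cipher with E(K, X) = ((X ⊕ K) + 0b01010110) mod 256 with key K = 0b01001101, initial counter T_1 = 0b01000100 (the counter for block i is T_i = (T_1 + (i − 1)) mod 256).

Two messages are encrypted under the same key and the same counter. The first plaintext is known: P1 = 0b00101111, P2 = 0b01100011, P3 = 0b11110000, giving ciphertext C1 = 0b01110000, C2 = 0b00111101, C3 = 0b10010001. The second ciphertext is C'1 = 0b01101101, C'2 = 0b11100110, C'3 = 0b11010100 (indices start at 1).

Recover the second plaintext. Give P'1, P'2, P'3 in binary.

P'1 = 0b00110010, P'2 = 0b10111000, P'3 = 0b10110101

In CTR with a reused counter, both messages share the same keystream S_i, so C_i ⊕ C'_i = P_i ⊕ P'_i and thus P'_i = P_i ⊕ C_i ⊕ C'_i.
P'1: 0b00101111 ⊕ 0b01110000 ⊕ 0b01101101 = 0b00110010.
P'2: 0b01100011 ⊕ 0b00111101 ⊕ 0b11100110 = 0b10111000.
P'3: 0b11110000 ⊕ 0b10010001 ⊕ 0b11010100 = 0b10110101.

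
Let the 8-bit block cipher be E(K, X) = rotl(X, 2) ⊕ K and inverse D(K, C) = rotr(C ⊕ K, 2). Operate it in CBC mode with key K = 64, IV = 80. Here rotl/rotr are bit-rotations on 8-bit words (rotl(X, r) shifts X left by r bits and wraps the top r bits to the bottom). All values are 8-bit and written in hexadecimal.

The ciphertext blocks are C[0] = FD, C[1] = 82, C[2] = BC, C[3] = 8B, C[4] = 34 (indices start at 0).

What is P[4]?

CBC decryption: P_i = D(K, C_i) ⊕ C_{i−1}, with C_{−1} = IV.
P[4]: D(K, 34) = 14; 14 ⊕ 8B = 9F.

P[4] = 9F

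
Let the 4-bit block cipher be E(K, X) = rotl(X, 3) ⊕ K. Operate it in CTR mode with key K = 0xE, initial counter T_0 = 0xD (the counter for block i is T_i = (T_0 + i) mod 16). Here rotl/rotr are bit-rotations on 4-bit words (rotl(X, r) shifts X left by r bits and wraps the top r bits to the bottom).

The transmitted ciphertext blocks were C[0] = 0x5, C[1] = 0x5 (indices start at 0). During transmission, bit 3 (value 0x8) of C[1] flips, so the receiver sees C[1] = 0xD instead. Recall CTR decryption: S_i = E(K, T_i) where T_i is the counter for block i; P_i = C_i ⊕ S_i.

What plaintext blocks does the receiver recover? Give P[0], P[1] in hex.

P[0] = 0x5, P[1] = 0x4

Only C[1] changed, to 0xD. In CTR, a change in C_i flips the same bit in P_i only; the keystream is unaffected. Decrypting the received ciphertext:
P[0]: T = 0xD, S = E(K, T) = 0x0; 0x5 ⊕ 0x0 = 0x5.
P[1]: T = 0xE, S = E(K, T) = 0x9; 0xD ⊕ 0x9 = 0x4.
Blocks that differ from the original plaintext: P[1].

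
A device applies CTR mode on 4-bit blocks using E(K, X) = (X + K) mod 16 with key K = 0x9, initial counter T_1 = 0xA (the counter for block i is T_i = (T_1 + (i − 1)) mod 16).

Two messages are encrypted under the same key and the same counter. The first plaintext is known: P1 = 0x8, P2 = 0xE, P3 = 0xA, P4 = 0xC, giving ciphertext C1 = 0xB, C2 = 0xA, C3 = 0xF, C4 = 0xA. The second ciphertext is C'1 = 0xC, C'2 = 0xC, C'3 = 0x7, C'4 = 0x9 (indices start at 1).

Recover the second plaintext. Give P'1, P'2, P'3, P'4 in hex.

P'1 = 0xF, P'2 = 0x8, P'3 = 0x2, P'4 = 0xF

In CTR with a reused counter, both messages share the same keystream S_i, so C_i ⊕ C'_i = P_i ⊕ P'_i and thus P'_i = P_i ⊕ C_i ⊕ C'_i.
P'1: 0x8 ⊕ 0xB ⊕ 0xC = 0xF.
P'2: 0xE ⊕ 0xA ⊕ 0xC = 0x8.
P'3: 0xA ⊕ 0xF ⊕ 0x7 = 0x2.
P'4: 0xC ⊕ 0xA ⊕ 0x9 = 0xF.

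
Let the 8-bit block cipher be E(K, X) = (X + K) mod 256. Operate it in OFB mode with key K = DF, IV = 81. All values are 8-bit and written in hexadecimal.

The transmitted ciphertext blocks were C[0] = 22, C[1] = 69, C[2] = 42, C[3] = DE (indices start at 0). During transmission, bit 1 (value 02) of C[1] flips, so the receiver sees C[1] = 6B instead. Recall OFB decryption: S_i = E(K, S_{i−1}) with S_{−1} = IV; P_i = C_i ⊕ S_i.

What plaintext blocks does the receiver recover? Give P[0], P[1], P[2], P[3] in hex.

Only C[1] changed, to 6B. In OFB, a change in C_i flips the same bit in P_i only; the keystream is unaffected. Decrypting the received ciphertext:
P[0]: S = E(K, 81) = 60; 22 ⊕ 60 = 42.
P[1]: S = E(K, 60) = 3F; 6B ⊕ 3F = 54.
P[2]: S = E(K, 3F) = 1E; 42 ⊕ 1E = 5C.
P[3]: S = E(K, 1E) = FD; DE ⊕ FD = 23.
Blocks that differ from the original plaintext: P[1].

P[0] = 42, P[1] = 54, P[2] = 5C, P[3] = 23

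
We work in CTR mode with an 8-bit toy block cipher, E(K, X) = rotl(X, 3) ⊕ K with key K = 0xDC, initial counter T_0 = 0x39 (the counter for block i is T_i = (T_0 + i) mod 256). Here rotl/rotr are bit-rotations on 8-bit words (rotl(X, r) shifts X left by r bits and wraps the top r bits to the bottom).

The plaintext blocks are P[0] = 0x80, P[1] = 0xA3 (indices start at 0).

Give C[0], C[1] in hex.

CTR encryption: S_i = E(K, T_i) where T_i is the counter for block i; C_i = P_i ⊕ S_i.
C[0]: T = 0x39, S = E(K, T) = 0x15; 0x80 ⊕ 0x15 = 0x95.
C[1]: T = 0x3A, S = E(K, T) = 0x0D; 0xA3 ⊕ 0x0D = 0xAE.

C[0] = 0x95, C[1] = 0xAE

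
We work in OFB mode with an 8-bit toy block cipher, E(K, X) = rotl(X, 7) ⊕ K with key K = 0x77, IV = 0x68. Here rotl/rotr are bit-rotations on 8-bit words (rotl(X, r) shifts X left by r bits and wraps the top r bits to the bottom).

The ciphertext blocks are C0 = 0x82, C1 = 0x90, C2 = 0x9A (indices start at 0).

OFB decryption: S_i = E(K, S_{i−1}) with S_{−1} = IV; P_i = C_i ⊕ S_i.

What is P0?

P0 = 0xC1

P0: S = E(K, 0x68) = 0x43; 0x82 ⊕ 0x43 = 0xC1.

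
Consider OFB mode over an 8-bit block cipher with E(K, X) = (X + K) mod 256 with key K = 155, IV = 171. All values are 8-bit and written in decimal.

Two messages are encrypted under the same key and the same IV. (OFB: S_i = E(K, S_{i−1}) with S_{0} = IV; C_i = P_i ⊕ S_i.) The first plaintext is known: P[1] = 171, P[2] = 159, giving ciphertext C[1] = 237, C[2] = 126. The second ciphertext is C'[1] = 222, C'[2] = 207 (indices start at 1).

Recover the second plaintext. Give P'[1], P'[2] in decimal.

In OFB with a reused IV, both messages share the same keystream S_i, so C_i ⊕ C'_i = P_i ⊕ P'_i and thus P'_i = P_i ⊕ C_i ⊕ C'_i.
P'[1]: 171 ⊕ 237 ⊕ 222 = 152.
P'[2]: 159 ⊕ 126 ⊕ 207 = 46.

P'[1] = 152, P'[2] = 46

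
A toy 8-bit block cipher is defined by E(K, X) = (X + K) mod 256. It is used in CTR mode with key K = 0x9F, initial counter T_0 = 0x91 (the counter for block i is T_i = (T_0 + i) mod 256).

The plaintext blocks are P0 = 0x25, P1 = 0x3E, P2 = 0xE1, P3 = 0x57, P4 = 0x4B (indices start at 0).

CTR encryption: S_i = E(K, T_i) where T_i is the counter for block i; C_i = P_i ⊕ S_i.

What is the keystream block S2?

C0: T = 0x91, S = E(K, T) = 0x30; 0x25 ⊕ 0x30 = 0x15.
C1: T = 0x92, S = E(K, T) = 0x31; 0x3E ⊕ 0x31 = 0x0F.
C2: T = 0x93, S = E(K, T) = 0x32; 0xE1 ⊕ 0x32 = 0xD3.
So S2 = 0x32.

0x32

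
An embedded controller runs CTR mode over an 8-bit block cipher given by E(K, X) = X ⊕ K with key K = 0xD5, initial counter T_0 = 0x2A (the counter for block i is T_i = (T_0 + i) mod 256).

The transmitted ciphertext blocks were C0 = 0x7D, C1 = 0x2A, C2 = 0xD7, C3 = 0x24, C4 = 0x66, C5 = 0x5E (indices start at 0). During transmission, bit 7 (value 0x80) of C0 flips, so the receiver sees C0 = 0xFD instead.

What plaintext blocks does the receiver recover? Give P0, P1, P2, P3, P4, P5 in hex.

CTR decryption: S_i = E(K, T_i) where T_i is the counter for block i; P_i = C_i ⊕ S_i.
Only C0 changed, to 0xFD. In CTR, a change in C_i flips the same bit in P_i only; the keystream is unaffected. Decrypting the received ciphertext:
P0: T = 0x2A, S = E(K, T) = 0xFF; 0xFD ⊕ 0xFF = 0x02.
P1: T = 0x2B, S = E(K, T) = 0xFE; 0x2A ⊕ 0xFE = 0xD4.
P2: T = 0x2C, S = E(K, T) = 0xF9; 0xD7 ⊕ 0xF9 = 0x2E.
P3: T = 0x2D, S = E(K, T) = 0xF8; 0x24 ⊕ 0xF8 = 0xDC.
P4: T = 0x2E, S = E(K, T) = 0xFB; 0x66 ⊕ 0xFB = 0x9D.
P5: T = 0x2F, S = E(K, T) = 0xFA; 0x5E ⊕ 0xFA = 0xA4.
Blocks that differ from the original plaintext: P0.

P0 = 0x02, P1 = 0xD4, P2 = 0x2E, P3 = 0xDC, P4 = 0x9D, P5 = 0xA4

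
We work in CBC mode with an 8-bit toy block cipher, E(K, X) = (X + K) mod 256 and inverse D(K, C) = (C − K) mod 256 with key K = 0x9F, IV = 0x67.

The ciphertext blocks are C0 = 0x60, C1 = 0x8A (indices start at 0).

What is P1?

CBC decryption: P_i = D(K, C_i) ⊕ C_{i−1}, with C_{−1} = IV.
P1: D(K, 0x8A) = 0xEB; 0xEB ⊕ 0x60 = 0x8B.

P1 = 0x8B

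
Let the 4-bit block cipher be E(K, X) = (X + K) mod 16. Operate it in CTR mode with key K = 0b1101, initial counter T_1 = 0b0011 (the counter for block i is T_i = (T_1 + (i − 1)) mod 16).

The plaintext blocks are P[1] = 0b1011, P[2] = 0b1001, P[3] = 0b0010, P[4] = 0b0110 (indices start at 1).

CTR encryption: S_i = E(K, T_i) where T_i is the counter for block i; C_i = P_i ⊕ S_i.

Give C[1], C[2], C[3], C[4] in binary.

C[1]: T = 0b0011, S = E(K, T) = 0b0000; 0b1011 ⊕ 0b0000 = 0b1011.
C[2]: T = 0b0100, S = E(K, T) = 0b0001; 0b1001 ⊕ 0b0001 = 0b1000.
C[3]: T = 0b0101, S = E(K, T) = 0b0010; 0b0010 ⊕ 0b0010 = 0b0000.
C[4]: T = 0b0110, S = E(K, T) = 0b0011; 0b0110 ⊕ 0b0011 = 0b0101.

C[1] = 0b1011, C[2] = 0b1000, C[3] = 0b0000, C[4] = 0b0101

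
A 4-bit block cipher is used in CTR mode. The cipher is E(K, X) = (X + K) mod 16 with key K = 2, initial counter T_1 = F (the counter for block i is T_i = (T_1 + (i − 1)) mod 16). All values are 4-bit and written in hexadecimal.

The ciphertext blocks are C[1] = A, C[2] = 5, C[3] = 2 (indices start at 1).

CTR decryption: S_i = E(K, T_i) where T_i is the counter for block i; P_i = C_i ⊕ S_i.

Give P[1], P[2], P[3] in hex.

P[1]: T = F, S = E(K, T) = 1; A ⊕ 1 = B.
P[2]: T = 0, S = E(K, T) = 2; 5 ⊕ 2 = 7.
P[3]: T = 1, S = E(K, T) = 3; 2 ⊕ 3 = 1.

P[1] = B, P[2] = 7, P[3] = 1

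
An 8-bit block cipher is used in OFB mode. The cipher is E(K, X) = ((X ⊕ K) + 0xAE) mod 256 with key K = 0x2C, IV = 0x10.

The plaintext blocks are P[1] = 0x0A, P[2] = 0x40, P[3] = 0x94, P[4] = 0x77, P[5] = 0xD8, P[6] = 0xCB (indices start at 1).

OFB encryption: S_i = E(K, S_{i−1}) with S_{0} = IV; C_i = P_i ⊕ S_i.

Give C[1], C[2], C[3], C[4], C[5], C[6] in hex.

C[1]: S = E(K, 0x10) = 0xEA; 0x0A ⊕ 0xEA = 0xE0.
C[2]: S = E(K, 0xEA) = 0x74; 0x40 ⊕ 0x74 = 0x34.
C[3]: S = E(K, 0x74) = 0x06; 0x94 ⊕ 0x06 = 0x92.
C[4]: S = E(K, 0x06) = 0xD8; 0x77 ⊕ 0xD8 = 0xAF.
C[5]: S = E(K, 0xD8) = 0xA2; 0xD8 ⊕ 0xA2 = 0x7A.
C[6]: S = E(K, 0xA2) = 0x3C; 0xCB ⊕ 0x3C = 0xF7.

C[1] = 0xE0, C[2] = 0x34, C[3] = 0x92, C[4] = 0xAF, C[5] = 0x7A, C[6] = 0xF7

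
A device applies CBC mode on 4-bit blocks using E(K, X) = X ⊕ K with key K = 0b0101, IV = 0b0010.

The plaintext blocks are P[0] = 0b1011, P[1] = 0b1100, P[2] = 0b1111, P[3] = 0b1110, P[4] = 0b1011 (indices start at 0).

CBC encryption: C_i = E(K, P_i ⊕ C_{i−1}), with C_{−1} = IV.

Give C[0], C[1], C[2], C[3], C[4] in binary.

C[0] = 0b1100, C[1] = 0b0101, C[2] = 0b1111, C[3] = 0b0100, C[4] = 0b1010

C[0]: P[0] ⊕ 0b0010 = 0b1001; E(K, 0b1001) = 0b1100.
C[1]: P[1] ⊕ 0b1100 = 0b0000; E(K, 0b0000) = 0b0101.
C[2]: P[2] ⊕ 0b0101 = 0b1010; E(K, 0b1010) = 0b1111.
C[3]: P[3] ⊕ 0b1111 = 0b0001; E(K, 0b0001) = 0b0100.
C[4]: P[4] ⊕ 0b0100 = 0b1111; E(K, 0b1111) = 0b1010.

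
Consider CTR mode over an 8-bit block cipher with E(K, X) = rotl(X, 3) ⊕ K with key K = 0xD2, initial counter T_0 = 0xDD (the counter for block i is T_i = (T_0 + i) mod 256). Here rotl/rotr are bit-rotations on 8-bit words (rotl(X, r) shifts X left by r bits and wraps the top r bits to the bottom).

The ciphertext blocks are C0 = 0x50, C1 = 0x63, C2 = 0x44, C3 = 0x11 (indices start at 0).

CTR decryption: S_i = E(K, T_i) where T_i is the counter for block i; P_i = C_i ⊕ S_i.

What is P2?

P2: T = 0xDF, S = E(K, T) = 0x2C; 0x44 ⊕ 0x2C = 0x68.

P2 = 0x68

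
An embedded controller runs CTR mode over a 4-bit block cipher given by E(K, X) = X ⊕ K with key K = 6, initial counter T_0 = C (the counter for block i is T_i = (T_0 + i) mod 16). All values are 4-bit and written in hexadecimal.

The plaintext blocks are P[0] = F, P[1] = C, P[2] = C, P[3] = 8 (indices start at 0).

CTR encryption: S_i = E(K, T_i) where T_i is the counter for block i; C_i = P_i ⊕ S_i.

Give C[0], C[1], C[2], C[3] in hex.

C[0]: T = C, S = E(K, T) = A; F ⊕ A = 5.
C[1]: T = D, S = E(K, T) = B; C ⊕ B = 7.
C[2]: T = E, S = E(K, T) = 8; C ⊕ 8 = 4.
C[3]: T = F, S = E(K, T) = 9; 8 ⊕ 9 = 1.

C[0] = 5, C[1] = 7, C[2] = 4, C[3] = 1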